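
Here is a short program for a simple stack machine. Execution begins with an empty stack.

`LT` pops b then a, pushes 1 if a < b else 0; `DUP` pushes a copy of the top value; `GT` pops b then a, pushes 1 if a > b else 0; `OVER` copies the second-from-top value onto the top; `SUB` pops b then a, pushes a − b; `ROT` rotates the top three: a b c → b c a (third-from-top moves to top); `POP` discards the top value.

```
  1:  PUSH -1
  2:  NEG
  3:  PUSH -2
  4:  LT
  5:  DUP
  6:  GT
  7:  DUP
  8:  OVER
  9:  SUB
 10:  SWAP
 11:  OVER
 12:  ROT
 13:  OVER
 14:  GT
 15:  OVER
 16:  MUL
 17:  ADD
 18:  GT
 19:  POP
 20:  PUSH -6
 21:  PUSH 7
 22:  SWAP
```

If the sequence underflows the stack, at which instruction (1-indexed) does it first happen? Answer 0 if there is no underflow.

0

PUSH -1 → -1
NEG     → 1
PUSH -2 → 1 -2
LT      → 0
DUP     → 0 0
GT      → 0
DUP     → 0 0
OVER    → 0 0 0
SUB     → 0 0
SWAP    → 0 0
OVER    → 0 0 0
ROT     → 0 0 0
OVER    → 0 0 0 0
GT      → 0 0 0
OVER    → 0 0 0 0
MUL     → 0 0 0
ADD     → 0 0
GT      → 0
POP     → (empty)
PUSH -6 → -6
PUSH 7  → -6 7
SWAP    → 7 -6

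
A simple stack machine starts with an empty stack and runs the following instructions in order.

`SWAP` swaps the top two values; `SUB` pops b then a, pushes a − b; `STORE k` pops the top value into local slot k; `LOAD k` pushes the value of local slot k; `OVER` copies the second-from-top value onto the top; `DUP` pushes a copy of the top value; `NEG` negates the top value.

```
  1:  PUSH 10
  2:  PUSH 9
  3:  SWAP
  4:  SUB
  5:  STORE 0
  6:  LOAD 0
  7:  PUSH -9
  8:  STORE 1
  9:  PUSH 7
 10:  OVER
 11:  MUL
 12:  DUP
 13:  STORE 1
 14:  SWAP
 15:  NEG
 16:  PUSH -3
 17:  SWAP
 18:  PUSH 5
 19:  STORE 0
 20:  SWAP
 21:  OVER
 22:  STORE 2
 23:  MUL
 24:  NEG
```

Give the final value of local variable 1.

-7

PUSH 10 → [10]
PUSH 9  → [10, 9]
SWAP    → [9, 10]
SUB     → [-1]
STORE 0 → []
LOAD 0  → [-1]
PUSH -9 → [-1, -9]
STORE 1 → [-1]
PUSH 7  → [-1, 7]
OVER    → [-1, 7, -1]
MUL     → [-1, -7]
DUP     → [-1, -7, -7]
STORE 1 → [-1, -7]
SWAP    → [-7, -1]
NEG     → [-7, 1]
PUSH -3 → [-7, 1, -3]
SWAP    → [-7, -3, 1]
PUSH 5  → [-7, -3, 1, 5]
STORE 0 → [-7, -3, 1]
SWAP    → [-7, 1, -3]
OVER    → [-7, 1, -3, 1]
STORE 2 → [-7, 1, -3]
MUL     → [-7, -3]
NEG     → [-7, 3]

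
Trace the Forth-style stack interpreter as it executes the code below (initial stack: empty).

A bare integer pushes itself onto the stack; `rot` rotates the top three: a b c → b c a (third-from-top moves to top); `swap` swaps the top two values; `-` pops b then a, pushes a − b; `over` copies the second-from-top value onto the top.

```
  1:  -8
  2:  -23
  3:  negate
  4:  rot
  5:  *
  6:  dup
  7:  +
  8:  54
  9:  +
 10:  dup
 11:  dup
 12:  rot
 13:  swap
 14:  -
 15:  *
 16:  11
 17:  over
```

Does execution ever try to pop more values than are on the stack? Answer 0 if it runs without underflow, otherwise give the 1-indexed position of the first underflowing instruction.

4

-8      [-8]
-23     [-8, -23]
negate  [-8, 23]
rot  — needs 3 operands, stack has 2 → underflow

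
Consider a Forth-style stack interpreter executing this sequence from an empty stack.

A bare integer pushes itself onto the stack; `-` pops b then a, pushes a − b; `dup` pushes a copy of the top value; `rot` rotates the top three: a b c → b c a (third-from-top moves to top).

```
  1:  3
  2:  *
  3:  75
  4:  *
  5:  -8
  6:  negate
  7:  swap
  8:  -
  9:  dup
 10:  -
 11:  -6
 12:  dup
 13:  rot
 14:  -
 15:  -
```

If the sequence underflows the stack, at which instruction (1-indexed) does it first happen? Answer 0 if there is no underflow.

2

3  3
*  — needs 2 operands, stack has 1 → underflow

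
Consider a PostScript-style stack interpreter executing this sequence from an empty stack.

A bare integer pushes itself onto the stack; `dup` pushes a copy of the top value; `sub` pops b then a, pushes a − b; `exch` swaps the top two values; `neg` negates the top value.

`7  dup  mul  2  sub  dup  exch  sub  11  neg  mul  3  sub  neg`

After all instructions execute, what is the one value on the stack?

7    → [7]
dup  → [7, 7]
mul  → [49]
2    → [49, 2]
sub  → [47]
dup  → [47, 47]
exch → [47, 47]
sub  → [0]
11   → [0, 11]
neg  → [0, -11]
mul  → [0]
3    → [0, 3]
sub  → [-3]
neg  → [3]

3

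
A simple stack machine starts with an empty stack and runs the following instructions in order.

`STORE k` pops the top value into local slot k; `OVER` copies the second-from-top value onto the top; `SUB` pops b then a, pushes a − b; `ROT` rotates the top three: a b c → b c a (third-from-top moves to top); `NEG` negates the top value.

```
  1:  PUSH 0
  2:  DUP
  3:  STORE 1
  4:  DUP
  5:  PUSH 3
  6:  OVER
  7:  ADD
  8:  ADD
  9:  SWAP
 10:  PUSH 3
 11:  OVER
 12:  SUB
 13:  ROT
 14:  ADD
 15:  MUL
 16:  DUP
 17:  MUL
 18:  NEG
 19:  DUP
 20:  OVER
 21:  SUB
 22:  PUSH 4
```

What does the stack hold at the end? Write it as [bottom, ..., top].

PUSH 0  → [0]
DUP     → [0, 0]
STORE 1 → [0]
DUP     → [0, 0]
PUSH 3  → [0, 0, 3]
OVER    → [0, 0, 3, 0]
ADD     → [0, 0, 3]
ADD     → [0, 3]
SWAP    → [3, 0]
PUSH 3  → [3, 0, 3]
OVER    → [3, 0, 3, 0]
SUB     → [3, 0, 3]
ROT     → [0, 3, 3]
ADD     → [0, 6]
MUL     → [0]
DUP     → [0, 0]
MUL     → [0]
NEG     → [0]
DUP     → [0, 0]
OVER    → [0, 0, 0]
SUB     → [0, 0]
PUSH 4  → [0, 0, 4]

[0, 0, 4]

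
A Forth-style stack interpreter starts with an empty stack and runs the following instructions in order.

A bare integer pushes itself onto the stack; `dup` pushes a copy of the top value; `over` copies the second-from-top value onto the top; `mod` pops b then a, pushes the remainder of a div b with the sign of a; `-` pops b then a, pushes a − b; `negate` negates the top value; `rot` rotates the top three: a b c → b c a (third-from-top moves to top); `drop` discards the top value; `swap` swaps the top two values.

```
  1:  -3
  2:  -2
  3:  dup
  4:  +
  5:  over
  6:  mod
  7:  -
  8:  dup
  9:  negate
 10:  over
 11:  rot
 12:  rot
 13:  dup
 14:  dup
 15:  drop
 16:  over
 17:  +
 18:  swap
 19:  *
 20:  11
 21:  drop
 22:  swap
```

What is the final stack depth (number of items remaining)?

3

-3     : -3
-2     : -3 -2
dup    : -3 -2 -2
+      : -3 -4
over   : -3 -4 -3
mod    : -3 -1
-      : -2
dup    : -2 -2
negate : -2 2
over   : -2 2 -2
rot    : 2 -2 -2
rot    : -2 -2 2
dup    : -2 -2 2 2
dup    : -2 -2 2 2 2
drop   : -2 -2 2 2
over   : -2 -2 2 2 2
+      : -2 -2 2 4
swap   : -2 -2 4 2
*      : -2 -2 8
11     : -2 -2 8 11
drop   : -2 -2 8
swap   : -2 8 -2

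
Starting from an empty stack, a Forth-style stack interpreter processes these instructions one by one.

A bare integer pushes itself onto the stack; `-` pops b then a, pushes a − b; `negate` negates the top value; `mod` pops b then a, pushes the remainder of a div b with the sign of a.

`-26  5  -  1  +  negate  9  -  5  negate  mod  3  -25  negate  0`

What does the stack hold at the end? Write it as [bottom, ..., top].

-26    → -26
5      → -26 5
-      → -31
1      → -31 1
+      → -30
negate → 30
9      → 30 9
-      → 21
5      → 21 5
negate → 21 -5
mod    → 1
3      → 1 3
-25    → 1 3 -25
negate → 1 3 25
0      → 1 3 25 0

[1, 3, 25, 0]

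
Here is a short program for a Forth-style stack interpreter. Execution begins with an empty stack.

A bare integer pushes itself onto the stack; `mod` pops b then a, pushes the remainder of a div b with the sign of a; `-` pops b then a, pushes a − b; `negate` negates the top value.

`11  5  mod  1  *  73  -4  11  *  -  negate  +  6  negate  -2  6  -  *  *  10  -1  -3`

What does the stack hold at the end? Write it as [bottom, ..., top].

11     : 11
5      : 11 5
mod    : 1
1      : 1 1
*      : 1
73     : 1 73
-4     : 1 73 -4
11     : 1 73 -4 11
*      : 1 73 -44
-      : 1 117
negate : 1 -117
+      : -116
6      : -116 6
negate : -116 -6
-2     : -116 -6 -2
6      : -116 -6 -2 6
-      : -116 -6 -8
*      : -116 48
*      : -5568
10     : -5568 10
-1     : -5568 10 -1
-3     : -5568 10 -1 -3

[-5568, 10, -1, -3]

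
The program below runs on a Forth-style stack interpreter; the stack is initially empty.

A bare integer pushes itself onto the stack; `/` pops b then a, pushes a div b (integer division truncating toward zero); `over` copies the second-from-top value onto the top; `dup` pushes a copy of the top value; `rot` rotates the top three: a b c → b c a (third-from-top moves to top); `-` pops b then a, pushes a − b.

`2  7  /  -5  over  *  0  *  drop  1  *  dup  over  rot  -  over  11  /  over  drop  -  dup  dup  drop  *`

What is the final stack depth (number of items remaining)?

2

2     2
7     2 7
/     0
-5    0 -5
over  0 -5 0
*     0 0
0     0 0 0
*     0 0
drop  0
1     0 1
*     0
dup   0 0
over  0 0 0
rot   0 0 0
-     0 0
over  0 0 0
11    0 0 0 11
/     0 0 0
over  0 0 0 0
drop  0 0 0
-     0 0
dup   0 0 0
dup   0 0 0 0
drop  0 0 0
*     0 0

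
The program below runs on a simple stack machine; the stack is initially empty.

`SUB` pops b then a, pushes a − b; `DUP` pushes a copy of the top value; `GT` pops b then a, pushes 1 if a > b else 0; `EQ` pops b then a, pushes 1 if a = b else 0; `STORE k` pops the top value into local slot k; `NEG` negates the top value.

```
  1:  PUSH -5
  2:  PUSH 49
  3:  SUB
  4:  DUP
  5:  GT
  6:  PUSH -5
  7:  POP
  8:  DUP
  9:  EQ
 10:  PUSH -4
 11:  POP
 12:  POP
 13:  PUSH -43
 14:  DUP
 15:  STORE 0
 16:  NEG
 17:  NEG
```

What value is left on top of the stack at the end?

-43

PUSH -5  : [-5]
PUSH 49  : [-5, 49]
SUB      : [-54]
DUP      : [-54, -54]
GT       : [0]
PUSH -5  : [0, -5]
POP      : [0]
DUP      : [0, 0]
EQ       : [1]
PUSH -4  : [1, -4]
POP      : [1]
POP      : []
PUSH -43 : [-43]
DUP      : [-43, -43]
STORE 0  : [-43]
NEG      : [43]
NEG      : [-43]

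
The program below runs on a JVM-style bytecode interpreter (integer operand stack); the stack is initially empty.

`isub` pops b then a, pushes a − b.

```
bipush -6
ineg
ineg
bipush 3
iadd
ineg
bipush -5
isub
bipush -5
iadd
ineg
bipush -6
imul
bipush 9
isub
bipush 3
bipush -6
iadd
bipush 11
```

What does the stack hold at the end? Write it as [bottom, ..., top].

bipush -6 -> [-6]
ineg      -> [6]
ineg      -> [-6]
bipush 3  -> [-6, 3]
iadd      -> [-3]
ineg      -> [3]
bipush -5 -> [3, -5]
isub      -> [8]
bipush -5 -> [8, -5]
iadd      -> [3]
ineg      -> [-3]
bipush -6 -> [-3, -6]
imul      -> [18]
bipush 9  -> [18, 9]
isub      -> [9]
bipush 3  -> [9, 3]
bipush -6 -> [9, 3, -6]
iadd      -> [9, -3]
bipush 11 -> [9, -3, 11]

[9, -3, 11]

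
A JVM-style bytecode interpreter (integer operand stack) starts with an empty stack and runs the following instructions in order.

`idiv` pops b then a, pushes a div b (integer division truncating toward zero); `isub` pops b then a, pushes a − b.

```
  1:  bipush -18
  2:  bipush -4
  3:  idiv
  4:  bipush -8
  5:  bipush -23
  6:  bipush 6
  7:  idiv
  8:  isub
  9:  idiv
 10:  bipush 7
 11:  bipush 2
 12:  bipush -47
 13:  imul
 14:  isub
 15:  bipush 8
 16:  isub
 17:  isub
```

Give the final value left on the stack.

-93

bipush -18 → -18
bipush -4  → -18 -4
idiv       → 4
bipush -8  → 4 -8
bipush -23 → 4 -8 -23
bipush 6   → 4 -8 -23 6
idiv       → 4 -8 -3
isub       → 4 -5
idiv       → 0
bipush 7   → 0 7
bipush 2   → 0 7 2
bipush -47 → 0 7 2 -47
imul       → 0 7 -94
isub       → 0 101
bipush 8   → 0 101 8
isub       → 0 93
isub       → -93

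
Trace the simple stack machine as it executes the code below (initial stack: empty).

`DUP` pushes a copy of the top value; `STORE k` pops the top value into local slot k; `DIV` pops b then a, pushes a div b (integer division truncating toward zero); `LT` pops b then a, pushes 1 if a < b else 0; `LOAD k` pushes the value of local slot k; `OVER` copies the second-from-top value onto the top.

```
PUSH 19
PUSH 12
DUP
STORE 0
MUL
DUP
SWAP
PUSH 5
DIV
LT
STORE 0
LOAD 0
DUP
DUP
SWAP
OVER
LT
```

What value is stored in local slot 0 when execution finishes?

0

PUSH 19 → [19]
PUSH 12 → [19, 12]
DUP     → [19, 12, 12]
STORE 0 → [19, 12]
MUL     → [228]
DUP     → [228, 228]
SWAP    → [228, 228]
PUSH 5  → [228, 228, 5]
DIV     → [228, 45]
LT      → [0]
STORE 0 → []
LOAD 0  → [0]
DUP     → [0, 0]
DUP     → [0, 0, 0]
SWAP    → [0, 0, 0]
OVER    → [0, 0, 0, 0]
LT      → [0, 0, 0]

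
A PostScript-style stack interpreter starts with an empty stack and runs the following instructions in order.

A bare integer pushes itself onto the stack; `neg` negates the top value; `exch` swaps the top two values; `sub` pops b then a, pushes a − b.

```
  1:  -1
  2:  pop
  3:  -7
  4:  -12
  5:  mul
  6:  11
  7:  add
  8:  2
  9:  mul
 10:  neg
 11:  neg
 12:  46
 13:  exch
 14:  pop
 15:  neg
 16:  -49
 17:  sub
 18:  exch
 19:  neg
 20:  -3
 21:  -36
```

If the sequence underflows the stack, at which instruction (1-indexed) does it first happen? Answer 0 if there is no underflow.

18

-1    -1
pop   (empty)
-7    -7
-12   -7 -12
mul   84
11    84 11
add   95
2     95 2
mul   190
neg   -190
neg   190
46    190 46
exch  46 190
pop   46
neg   -46
-49   -46 -49
sub   3
exch  — needs 2 operands, stack has 1 → underflow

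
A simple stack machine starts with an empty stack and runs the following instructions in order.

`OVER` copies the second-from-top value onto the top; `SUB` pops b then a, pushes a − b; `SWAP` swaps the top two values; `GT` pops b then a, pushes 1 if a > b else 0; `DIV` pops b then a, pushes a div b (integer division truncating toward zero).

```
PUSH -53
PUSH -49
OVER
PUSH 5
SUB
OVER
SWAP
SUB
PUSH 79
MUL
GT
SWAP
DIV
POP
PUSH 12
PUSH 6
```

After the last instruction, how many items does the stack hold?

2

PUSH -53 -> [-53]
PUSH -49 -> [-53, -49]
OVER     -> [-53, -49, -53]
PUSH 5   -> [-53, -49, -53, 5]
SUB      -> [-53, -49, -58]
OVER     -> [-53, -49, -58, -49]
SWAP     -> [-53, -49, -49, -58]
SUB      -> [-53, -49, 9]
PUSH 79  -> [-53, -49, 9, 79]
MUL      -> [-53, -49, 711]
GT       -> [-53, 0]
SWAP     -> [0, -53]
DIV      -> [0]
POP      -> []
PUSH 12  -> [12]
PUSH 6   -> [12, 6]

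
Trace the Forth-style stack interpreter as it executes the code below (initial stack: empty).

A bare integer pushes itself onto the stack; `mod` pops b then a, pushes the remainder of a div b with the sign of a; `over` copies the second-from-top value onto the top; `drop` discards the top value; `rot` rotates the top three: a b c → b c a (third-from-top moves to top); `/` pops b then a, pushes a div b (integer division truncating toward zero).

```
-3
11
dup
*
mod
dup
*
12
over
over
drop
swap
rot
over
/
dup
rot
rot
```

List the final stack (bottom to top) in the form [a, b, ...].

-3   : [-3]
11   : [-3, 11]
dup  : [-3, 11, 11]
*    : [-3, 121]
mod  : [-3]
dup  : [-3, -3]
*    : [9]
12   : [9, 12]
over : [9, 12, 9]
over : [9, 12, 9, 12]
drop : [9, 12, 9]
swap : [9, 9, 12]
rot  : [9, 12, 9]
over : [9, 12, 9, 12]
/    : [9, 12, 0]
dup  : [9, 12, 0, 0]
rot  : [9, 0, 0, 12]
rot  : [9, 0, 12, 0]

[9, 0, 12, 0]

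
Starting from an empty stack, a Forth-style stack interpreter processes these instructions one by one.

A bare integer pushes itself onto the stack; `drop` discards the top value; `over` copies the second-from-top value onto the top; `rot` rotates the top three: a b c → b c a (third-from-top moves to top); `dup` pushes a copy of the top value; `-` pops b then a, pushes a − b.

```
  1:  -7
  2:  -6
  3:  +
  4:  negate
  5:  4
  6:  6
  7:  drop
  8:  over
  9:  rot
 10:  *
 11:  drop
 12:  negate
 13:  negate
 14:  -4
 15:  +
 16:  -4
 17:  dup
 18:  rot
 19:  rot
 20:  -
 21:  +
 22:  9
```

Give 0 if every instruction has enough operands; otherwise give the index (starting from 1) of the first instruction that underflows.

-7      [-7]
-6      [-7, -6]
+       [-13]
negate  [13]
4       [13, 4]
6       [13, 4, 6]
drop    [13, 4]
over    [13, 4, 13]
rot     [4, 13, 13]
*       [4, 169]
drop    [4]
negate  [-4]
negate  [4]
-4      [4, -4]
+       [0]
-4      [0, -4]
dup     [0, -4, -4]
rot     [-4, -4, 0]
rot     [-4, 0, -4]
-       [-4, 4]
+       [0]
9       [0, 9]

0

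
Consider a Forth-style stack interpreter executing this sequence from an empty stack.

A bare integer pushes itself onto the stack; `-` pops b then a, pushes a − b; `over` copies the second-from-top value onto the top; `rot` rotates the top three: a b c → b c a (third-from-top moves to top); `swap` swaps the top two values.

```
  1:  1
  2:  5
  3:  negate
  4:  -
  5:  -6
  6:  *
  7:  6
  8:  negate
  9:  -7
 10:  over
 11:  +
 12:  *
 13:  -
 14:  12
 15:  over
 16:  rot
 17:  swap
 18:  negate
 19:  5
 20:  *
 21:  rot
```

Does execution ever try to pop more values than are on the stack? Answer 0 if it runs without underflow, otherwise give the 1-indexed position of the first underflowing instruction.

1      → [1]
5      → [1, 5]
negate → [1, -5]
-      → [6]
-6     → [6, -6]
*      → [-36]
6      → [-36, 6]
negate → [-36, -6]
-7     → [-36, -6, -7]
over   → [-36, -6, -7, -6]
+      → [-36, -6, -13]
*      → [-36, 78]
-      → [-114]
12     → [-114, 12]
over   → [-114, 12, -114]
rot    → [12, -114, -114]
swap   → [12, -114, -114]
negate → [12, -114, 114]
5      → [12, -114, 114, 5]
*      → [12, -114, 570]
rot    → [-114, 570, 12]

0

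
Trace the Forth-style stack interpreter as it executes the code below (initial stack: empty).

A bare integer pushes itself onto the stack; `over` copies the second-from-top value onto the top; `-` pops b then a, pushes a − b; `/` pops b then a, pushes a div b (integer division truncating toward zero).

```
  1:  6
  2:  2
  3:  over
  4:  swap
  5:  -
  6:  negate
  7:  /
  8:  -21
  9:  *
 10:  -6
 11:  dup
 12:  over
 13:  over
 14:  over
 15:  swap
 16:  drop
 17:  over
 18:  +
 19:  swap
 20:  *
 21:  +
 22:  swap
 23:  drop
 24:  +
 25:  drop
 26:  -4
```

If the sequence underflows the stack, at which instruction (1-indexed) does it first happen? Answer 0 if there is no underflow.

0

6      → 6
2      → 6 2
over   → 6 2 6
swap   → 6 6 2
-      → 6 4
negate → 6 -4
/      → -1
-21    → -1 -21
*      → 21
-6     → 21 -6
dup    → 21 -6 -6
over   → 21 -6 -6 -6
over   → 21 -6 -6 -6 -6
over   → 21 -6 -6 -6 -6 -6
swap   → 21 -6 -6 -6 -6 -6
drop   → 21 -6 -6 -6 -6
over   → 21 -6 -6 -6 -6 -6
+      → 21 -6 -6 -6 -12
swap   → 21 -6 -6 -12 -6
*      → 21 -6 -6 72
+      → 21 -6 66
swap   → 21 66 -6
drop   → 21 66
+      → 87
drop   → (empty)
-4     → -4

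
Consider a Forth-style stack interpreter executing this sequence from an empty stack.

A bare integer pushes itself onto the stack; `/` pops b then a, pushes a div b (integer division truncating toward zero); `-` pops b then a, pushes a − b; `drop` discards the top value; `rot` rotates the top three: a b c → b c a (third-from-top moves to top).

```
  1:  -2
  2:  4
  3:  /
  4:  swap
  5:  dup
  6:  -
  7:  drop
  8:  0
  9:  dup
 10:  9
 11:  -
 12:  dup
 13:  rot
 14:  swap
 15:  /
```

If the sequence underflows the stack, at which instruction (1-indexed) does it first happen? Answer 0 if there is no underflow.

-2  [-2]
4   [-2, 4]
/   [0]
swap  — needs 2 operands, stack has 1 → underflow

4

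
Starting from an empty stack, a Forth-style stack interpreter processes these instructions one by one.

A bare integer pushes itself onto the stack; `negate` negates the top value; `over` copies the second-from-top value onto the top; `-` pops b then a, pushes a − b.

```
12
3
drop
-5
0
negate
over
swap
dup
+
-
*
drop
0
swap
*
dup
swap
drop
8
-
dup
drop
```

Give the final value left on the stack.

-8

12      12
3       12 3
drop    12
-5      12 -5
0       12 -5 0
negate  12 -5 0
over    12 -5 0 -5
swap    12 -5 -5 0
dup     12 -5 -5 0 0
+       12 -5 -5 0
-       12 -5 -5
*       12 25
drop    12
0       12 0
swap    0 12
*       0
dup     0 0
swap    0 0
drop    0
8       0 8
-       -8
dup     -8 -8
drop    -8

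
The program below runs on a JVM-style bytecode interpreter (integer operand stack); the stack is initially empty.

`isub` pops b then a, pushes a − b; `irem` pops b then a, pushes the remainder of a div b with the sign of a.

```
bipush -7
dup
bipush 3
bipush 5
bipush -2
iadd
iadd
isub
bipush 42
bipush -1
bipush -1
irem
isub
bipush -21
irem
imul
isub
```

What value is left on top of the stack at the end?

bipush -7  → [-7]
dup        → [-7, -7]
bipush 3   → [-7, -7, 3]
bipush 5   → [-7, -7, 3, 5]
bipush -2  → [-7, -7, 3, 5, -2]
iadd       → [-7, -7, 3, 3]
iadd       → [-7, -7, 6]
isub       → [-7, -13]
bipush 42  → [-7, -13, 42]
bipush -1  → [-7, -13, 42, -1]
bipush -1  → [-7, -13, 42, -1, -1]
irem       → [-7, -13, 42, 0]
isub       → [-7, -13, 42]
bipush -21 → [-7, -13, 42, -21]
irem       → [-7, -13, 0]
imul       → [-7, 0]
isub       → [-7]

-7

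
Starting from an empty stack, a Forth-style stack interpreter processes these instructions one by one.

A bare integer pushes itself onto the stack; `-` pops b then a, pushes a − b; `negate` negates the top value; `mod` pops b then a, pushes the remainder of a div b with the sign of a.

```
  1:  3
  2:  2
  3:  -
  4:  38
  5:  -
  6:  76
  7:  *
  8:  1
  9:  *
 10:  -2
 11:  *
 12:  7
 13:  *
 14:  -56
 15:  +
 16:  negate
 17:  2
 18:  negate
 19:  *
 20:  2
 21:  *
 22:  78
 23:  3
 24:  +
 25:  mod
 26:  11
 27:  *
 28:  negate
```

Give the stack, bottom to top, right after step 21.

3      : 3
2      : 3 2
-      : 1
38     : 1 38
-      : -37
76     : -37 76
*      : -2812
1      : -2812 1
*      : -2812
-2     : -2812 -2
*      : 5624
7      : 5624 7
*      : 39368
-56    : 39368 -56
+      : 39312
negate : -39312
2      : -39312 2
negate : -39312 -2
*      : 78624
2      : 78624 2
*      : 157248

[157248]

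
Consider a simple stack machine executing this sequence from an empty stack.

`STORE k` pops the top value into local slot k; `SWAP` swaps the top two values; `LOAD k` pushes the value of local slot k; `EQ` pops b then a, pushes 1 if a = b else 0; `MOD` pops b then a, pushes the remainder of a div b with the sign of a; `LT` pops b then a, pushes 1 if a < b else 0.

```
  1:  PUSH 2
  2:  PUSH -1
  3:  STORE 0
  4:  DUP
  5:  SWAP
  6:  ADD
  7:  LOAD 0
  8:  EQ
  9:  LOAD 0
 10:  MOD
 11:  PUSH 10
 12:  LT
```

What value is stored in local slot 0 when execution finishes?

PUSH 2   [2]
PUSH -1  [2, -1]
STORE 0  [2]
DUP      [2, 2]
SWAP     [2, 2]
ADD      [4]
LOAD 0   [4, -1]
EQ       [0]
LOAD 0   [0, -1]
MOD      [0]
PUSH 10  [0, 10]
LT       [1]

-1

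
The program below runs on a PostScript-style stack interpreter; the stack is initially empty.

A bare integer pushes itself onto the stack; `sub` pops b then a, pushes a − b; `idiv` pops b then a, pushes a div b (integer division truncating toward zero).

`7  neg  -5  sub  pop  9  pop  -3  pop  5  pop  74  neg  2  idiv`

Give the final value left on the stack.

7     7
neg   -7
-5    -7 -5
sub   -2
pop   (empty)
9     9
pop   (empty)
-3    -3
pop   (empty)
5     5
pop   (empty)
74    74
neg   -74
2     -74 2
idiv  -37

-37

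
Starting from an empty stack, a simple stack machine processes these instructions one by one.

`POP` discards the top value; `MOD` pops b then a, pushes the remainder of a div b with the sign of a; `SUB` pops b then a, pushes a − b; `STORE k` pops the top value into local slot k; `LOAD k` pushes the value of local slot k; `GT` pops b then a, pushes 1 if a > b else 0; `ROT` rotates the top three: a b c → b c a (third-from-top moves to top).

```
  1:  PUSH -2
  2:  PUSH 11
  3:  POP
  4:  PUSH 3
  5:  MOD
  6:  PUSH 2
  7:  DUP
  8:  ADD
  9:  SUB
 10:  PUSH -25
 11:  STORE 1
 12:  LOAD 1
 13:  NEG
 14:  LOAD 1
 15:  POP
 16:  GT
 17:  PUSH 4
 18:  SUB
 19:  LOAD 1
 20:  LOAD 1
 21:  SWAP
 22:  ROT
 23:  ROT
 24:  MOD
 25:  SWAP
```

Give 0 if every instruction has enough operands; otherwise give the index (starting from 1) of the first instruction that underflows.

PUSH -2  -> -2
PUSH 11  -> -2 11
POP      -> -2
PUSH 3   -> -2 3
MOD      -> -2
PUSH 2   -> -2 2
DUP      -> -2 2 2
ADD      -> -2 4
SUB      -> -6
PUSH -25 -> -6 -25
STORE 1  -> -6
LOAD 1   -> -6 -25
NEG      -> -6 25
LOAD 1   -> -6 25 -25
POP      -> -6 25
GT       -> 0
PUSH 4   -> 0 4
SUB      -> -4
LOAD 1   -> -4 -25
LOAD 1   -> -4 -25 -25
SWAP     -> -4 -25 -25
ROT      -> -25 -25 -4
ROT      -> -25 -4 -25
MOD      -> -25 -4
SWAP     -> -4 -25

0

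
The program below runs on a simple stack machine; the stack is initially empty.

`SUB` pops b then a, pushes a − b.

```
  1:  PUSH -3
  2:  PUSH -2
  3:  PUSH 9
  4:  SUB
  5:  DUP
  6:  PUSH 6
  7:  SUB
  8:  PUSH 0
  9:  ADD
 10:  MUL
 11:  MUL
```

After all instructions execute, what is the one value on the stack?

PUSH -3 : [-3]
PUSH -2 : [-3, -2]
PUSH 9  : [-3, -2, 9]
SUB     : [-3, -11]
DUP     : [-3, -11, -11]
PUSH 6  : [-3, -11, -11, 6]
SUB     : [-3, -11, -17]
PUSH 0  : [-3, -11, -17, 0]
ADD     : [-3, -11, -17]
MUL     : [-3, 187]
MUL     : [-561]

-561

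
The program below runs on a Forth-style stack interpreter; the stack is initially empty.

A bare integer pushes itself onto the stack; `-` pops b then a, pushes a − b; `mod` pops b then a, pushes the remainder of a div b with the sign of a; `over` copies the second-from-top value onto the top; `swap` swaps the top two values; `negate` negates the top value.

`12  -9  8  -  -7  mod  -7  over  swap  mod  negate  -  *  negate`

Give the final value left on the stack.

72

12     -> 12
-9     -> 12 -9
8      -> 12 -9 8
-      -> 12 -17
-7     -> 12 -17 -7
mod    -> 12 -3
-7     -> 12 -3 -7
over   -> 12 -3 -7 -3
swap   -> 12 -3 -3 -7
mod    -> 12 -3 -3
negate -> 12 -3 3
-      -> 12 -6
*      -> -72
negate -> 72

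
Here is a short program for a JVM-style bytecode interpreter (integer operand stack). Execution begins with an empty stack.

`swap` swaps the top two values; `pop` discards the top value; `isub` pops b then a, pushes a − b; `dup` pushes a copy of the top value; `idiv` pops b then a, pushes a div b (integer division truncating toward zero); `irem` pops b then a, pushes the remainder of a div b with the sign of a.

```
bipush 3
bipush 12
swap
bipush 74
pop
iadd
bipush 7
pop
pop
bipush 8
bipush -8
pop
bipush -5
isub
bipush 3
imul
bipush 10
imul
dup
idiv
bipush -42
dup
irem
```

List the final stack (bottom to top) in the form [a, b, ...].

bipush 3    3
bipush 12   3 12
swap        12 3
bipush 74   12 3 74
pop         12 3
iadd        15
bipush 7    15 7
pop         15
pop         (empty)
bipush 8    8
bipush -8   8 -8
pop         8
bipush -5   8 -5
isub        13
bipush 3    13 3
imul        39
bipush 10   39 10
imul        390
dup         390 390
idiv        1
bipush -42  1 -42
dup         1 -42 -42
irem        1 0

[1, 0]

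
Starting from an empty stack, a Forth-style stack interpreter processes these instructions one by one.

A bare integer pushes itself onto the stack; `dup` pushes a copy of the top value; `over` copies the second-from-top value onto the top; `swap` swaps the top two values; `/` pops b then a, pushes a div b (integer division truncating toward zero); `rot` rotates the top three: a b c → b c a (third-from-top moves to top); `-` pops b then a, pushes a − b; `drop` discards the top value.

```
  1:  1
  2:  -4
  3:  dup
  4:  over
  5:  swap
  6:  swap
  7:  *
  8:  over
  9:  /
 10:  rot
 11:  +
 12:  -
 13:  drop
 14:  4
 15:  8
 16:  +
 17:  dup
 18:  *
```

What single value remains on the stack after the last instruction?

1    : 1
-4   : 1 -4
dup  : 1 -4 -4
over : 1 -4 -4 -4
swap : 1 -4 -4 -4
swap : 1 -4 -4 -4
*    : 1 -4 16
over : 1 -4 16 -4
/    : 1 -4 -4
rot  : -4 -4 1
+    : -4 -3
-    : -1
drop : (empty)
4    : 4
8    : 4 8
+    : 12
dup  : 12 12
*    : 144

144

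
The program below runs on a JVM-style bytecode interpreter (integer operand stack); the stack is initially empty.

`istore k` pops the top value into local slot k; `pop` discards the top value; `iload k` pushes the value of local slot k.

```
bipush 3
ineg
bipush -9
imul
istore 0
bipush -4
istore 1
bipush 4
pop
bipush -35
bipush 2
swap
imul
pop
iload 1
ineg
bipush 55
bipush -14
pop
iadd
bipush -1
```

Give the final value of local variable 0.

bipush 3    [3]
ineg        [-3]
bipush -9   [-3, -9]
imul        [27]
istore 0    []
bipush -4   [-4]
istore 1    []
bipush 4    [4]
pop         []
bipush -35  [-35]
bipush 2    [-35, 2]
swap        [2, -35]
imul        [-70]
pop         []
iload 1     [-4]
ineg        [4]
bipush 55   [4, 55]
bipush -14  [4, 55, -14]
pop         [4, 55]
iadd        [59]
bipush -1   [59, -1]

27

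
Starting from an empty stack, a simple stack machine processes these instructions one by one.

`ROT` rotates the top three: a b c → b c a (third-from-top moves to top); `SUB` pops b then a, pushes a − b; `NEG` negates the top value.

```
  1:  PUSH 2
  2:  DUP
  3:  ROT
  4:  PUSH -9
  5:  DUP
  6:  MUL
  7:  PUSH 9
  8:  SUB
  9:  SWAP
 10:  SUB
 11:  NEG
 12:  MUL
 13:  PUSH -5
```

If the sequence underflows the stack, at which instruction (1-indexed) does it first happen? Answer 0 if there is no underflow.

PUSH 2  2
DUP     2 2
ROT  — needs 3 operands, stack has 2 → underflow

3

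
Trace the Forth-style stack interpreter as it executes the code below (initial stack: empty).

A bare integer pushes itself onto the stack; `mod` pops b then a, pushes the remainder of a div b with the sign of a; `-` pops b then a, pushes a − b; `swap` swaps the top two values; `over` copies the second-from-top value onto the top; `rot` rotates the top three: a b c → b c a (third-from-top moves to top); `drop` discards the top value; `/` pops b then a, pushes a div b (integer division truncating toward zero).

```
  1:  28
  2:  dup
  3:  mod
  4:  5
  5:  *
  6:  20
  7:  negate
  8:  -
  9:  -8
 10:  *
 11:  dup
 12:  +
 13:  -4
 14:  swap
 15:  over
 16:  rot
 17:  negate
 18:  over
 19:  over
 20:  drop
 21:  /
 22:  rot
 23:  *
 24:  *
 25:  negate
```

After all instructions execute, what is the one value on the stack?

28     -> [28]
dup    -> [28, 28]
mod    -> [0]
5      -> [0, 5]
*      -> [0]
20     -> [0, 20]
negate -> [0, -20]
-      -> [20]
-8     -> [20, -8]
*      -> [-160]
dup    -> [-160, -160]
+      -> [-320]
-4     -> [-320, -4]
swap   -> [-4, -320]
over   -> [-4, -320, -4]
rot    -> [-320, -4, -4]
negate -> [-320, -4, 4]
over   -> [-320, -4, 4, -4]
over   -> [-320, -4, 4, -4, 4]
drop   -> [-320, -4, 4, -4]
/      -> [-320, -4, -1]
rot    -> [-4, -1, -320]
*      -> [-4, 320]
*      -> [-1280]
negate -> [1280]

1280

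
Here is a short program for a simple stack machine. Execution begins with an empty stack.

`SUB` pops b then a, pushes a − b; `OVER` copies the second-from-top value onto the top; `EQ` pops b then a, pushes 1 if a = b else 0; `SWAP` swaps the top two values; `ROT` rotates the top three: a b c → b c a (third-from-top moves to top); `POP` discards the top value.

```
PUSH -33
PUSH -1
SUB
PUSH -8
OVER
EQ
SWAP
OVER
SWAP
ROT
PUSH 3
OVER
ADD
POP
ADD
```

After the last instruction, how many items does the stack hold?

PUSH -33 : [-33]
PUSH -1  : [-33, -1]
SUB      : [-32]
PUSH -8  : [-32, -8]
OVER     : [-32, -8, -32]
EQ       : [-32, 0]
SWAP     : [0, -32]
OVER     : [0, -32, 0]
SWAP     : [0, 0, -32]
ROT      : [0, -32, 0]
PUSH 3   : [0, -32, 0, 3]
OVER     : [0, -32, 0, 3, 0]
ADD      : [0, -32, 0, 3]
POP      : [0, -32, 0]
ADD      : [0, -32]

2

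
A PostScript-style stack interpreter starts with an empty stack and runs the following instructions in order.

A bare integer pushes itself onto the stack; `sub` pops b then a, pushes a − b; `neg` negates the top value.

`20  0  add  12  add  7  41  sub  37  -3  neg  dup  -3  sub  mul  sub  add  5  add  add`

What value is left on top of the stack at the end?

22

20  → [20]
0   → [20, 0]
add → [20]
12  → [20, 12]
add → [32]
7   → [32, 7]
41  → [32, 7, 41]
sub → [32, -34]
37  → [32, -34, 37]
-3  → [32, -34, 37, -3]
neg → [32, -34, 37, 3]
dup → [32, -34, 37, 3, 3]
-3  → [32, -34, 37, 3, 3, -3]
sub → [32, -34, 37, 3, 6]
mul → [32, -34, 37, 18]
sub → [32, -34, 19]
add → [32, -15]
5   → [32, -15, 5]
add → [32, -10]
add → [22]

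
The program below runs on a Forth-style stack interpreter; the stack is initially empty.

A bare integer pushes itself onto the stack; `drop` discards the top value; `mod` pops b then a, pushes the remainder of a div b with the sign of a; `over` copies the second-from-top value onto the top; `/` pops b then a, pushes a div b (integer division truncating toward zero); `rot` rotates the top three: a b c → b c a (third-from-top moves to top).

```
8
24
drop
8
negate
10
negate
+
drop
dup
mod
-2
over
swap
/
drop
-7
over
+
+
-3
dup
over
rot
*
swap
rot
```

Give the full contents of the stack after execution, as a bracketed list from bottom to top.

8       8
24      8 24
drop    8
8       8 8
negate  8 -8
10      8 -8 10
negate  8 -8 -10
+       8 -18
drop    8
dup     8 8
mod     0
-2      0 -2
over    0 -2 0
swap    0 0 -2
/       0 0
drop    0
-7      0 -7
over    0 -7 0
+       0 -7
+       -7
-3      -7 -3
dup     -7 -3 -3
over    -7 -3 -3 -3
rot     -7 -3 -3 -3
*       -7 -3 9
swap    -7 9 -3
rot     9 -3 -7

[9, -3, -7]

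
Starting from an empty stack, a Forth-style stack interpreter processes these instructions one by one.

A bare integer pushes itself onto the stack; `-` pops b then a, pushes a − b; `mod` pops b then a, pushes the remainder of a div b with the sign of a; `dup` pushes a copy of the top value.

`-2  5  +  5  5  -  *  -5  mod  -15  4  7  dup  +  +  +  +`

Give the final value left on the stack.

3

-2  → [-2]
5   → [-2, 5]
+   → [3]
5   → [3, 5]
5   → [3, 5, 5]
-   → [3, 0]
*   → [0]
-5  → [0, -5]
mod → [0]
-15 → [0, -15]
4   → [0, -15, 4]
7   → [0, -15, 4, 7]
dup → [0, -15, 4, 7, 7]
+   → [0, -15, 4, 14]
+   → [0, -15, 18]
+   → [0, 3]
+   → [3]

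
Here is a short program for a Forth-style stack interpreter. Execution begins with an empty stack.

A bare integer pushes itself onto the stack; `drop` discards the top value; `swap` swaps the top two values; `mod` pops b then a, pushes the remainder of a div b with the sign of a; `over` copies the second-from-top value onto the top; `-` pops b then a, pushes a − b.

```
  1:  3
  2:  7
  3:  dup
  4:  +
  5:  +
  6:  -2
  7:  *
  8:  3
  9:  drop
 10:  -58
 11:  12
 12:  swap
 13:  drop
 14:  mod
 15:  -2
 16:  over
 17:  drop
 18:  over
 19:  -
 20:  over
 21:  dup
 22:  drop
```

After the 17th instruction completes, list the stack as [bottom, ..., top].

[-10, -2]

3    : 3
7    : 3 7
dup  : 3 7 7
+    : 3 14
+    : 17
-2   : 17 -2
*    : -34
3    : -34 3
drop : -34
-58  : -34 -58
12   : -34 -58 12
swap : -34 12 -58
drop : -34 12
mod  : -10
-2   : -10 -2
over : -10 -2 -10
drop : -10 -2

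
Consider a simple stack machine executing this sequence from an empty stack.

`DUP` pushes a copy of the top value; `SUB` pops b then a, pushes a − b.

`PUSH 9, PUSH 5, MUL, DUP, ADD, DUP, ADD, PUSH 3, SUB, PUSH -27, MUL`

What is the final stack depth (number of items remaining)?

1

PUSH 9    [9]
PUSH 5    [9, 5]
MUL       [45]
DUP       [45, 45]
ADD       [90]
DUP       [90, 90]
ADD       [180]
PUSH 3    [180, 3]
SUB       [177]
PUSH -27  [177, -27]
MUL       [-4779]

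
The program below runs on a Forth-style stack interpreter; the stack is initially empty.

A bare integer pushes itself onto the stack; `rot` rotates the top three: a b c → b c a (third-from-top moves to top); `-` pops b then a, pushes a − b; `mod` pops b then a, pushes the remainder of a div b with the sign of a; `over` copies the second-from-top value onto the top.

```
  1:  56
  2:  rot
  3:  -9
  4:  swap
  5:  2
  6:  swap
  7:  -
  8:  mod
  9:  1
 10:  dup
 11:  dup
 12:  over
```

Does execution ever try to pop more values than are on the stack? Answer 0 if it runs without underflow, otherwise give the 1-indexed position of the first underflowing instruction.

56 → [56]
rot  — needs 3 operands, stack has 1 → underflow

2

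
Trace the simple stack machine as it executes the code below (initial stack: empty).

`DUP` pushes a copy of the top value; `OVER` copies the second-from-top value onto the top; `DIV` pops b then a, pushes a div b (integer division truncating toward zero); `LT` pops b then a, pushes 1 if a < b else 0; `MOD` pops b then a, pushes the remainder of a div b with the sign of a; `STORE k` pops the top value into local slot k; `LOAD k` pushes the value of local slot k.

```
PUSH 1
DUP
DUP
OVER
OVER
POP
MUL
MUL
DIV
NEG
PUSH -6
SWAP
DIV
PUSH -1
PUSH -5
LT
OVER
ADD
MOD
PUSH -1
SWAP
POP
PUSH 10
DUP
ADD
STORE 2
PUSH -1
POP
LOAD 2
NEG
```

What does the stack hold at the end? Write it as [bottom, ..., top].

PUSH 1  -> 1
DUP     -> 1 1
DUP     -> 1 1 1
OVER    -> 1 1 1 1
OVER    -> 1 1 1 1 1
POP     -> 1 1 1 1
MUL     -> 1 1 1
MUL     -> 1 1
DIV     -> 1
NEG     -> -1
PUSH -6 -> -1 -6
SWAP    -> -6 -1
DIV     -> 6
PUSH -1 -> 6 -1
PUSH -5 -> 6 -1 -5
LT      -> 6 0
OVER    -> 6 0 6
ADD     -> 6 6
MOD     -> 0
PUSH -1 -> 0 -1
SWAP    -> -1 0
POP     -> -1
PUSH 10 -> -1 10
DUP     -> -1 10 10
ADD     -> -1 20
STORE 2 -> -1
PUSH -1 -> -1 -1
POP     -> -1
LOAD 2  -> -1 20
NEG     -> -1 -20

[-1, -20]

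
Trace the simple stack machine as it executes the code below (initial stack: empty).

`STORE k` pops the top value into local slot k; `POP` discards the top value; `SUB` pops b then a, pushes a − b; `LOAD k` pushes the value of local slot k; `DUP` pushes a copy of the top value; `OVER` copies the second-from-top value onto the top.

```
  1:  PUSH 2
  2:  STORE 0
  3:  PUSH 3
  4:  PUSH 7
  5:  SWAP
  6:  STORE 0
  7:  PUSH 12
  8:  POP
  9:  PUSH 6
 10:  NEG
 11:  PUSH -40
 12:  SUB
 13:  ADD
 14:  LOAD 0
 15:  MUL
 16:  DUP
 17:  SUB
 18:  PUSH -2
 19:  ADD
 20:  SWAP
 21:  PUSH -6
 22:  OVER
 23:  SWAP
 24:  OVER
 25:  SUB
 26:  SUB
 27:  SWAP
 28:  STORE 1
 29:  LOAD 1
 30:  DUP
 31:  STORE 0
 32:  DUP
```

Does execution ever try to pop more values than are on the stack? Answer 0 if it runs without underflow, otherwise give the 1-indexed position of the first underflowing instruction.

PUSH 2   → [2]
STORE 0  → []
PUSH 3   → [3]
PUSH 7   → [3, 7]
SWAP     → [7, 3]
STORE 0  → [7]
PUSH 12  → [7, 12]
POP      → [7]
PUSH 6   → [7, 6]
NEG      → [7, -6]
PUSH -40 → [7, -6, -40]
SUB      → [7, 34]
ADD      → [41]
LOAD 0   → [41, 3]
MUL      → [123]
DUP      → [123, 123]
SUB      → [0]
PUSH -2  → [0, -2]
ADD      → [-2]
SWAP  — needs 2 operands, stack has 1 → underflow

20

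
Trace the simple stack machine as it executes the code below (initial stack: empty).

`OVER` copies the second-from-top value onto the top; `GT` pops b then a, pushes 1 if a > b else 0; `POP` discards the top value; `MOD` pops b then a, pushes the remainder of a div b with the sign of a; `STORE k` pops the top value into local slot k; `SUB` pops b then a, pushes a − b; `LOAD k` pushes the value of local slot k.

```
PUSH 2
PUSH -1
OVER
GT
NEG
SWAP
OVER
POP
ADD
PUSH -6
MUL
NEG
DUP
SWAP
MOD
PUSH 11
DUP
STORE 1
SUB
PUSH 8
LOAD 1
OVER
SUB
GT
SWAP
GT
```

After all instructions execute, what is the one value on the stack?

PUSH 2  -> [2]
PUSH -1 -> [2, -1]
OVER    -> [2, -1, 2]
GT      -> [2, 0]
NEG     -> [2, 0]
SWAP    -> [0, 2]
OVER    -> [0, 2, 0]
POP     -> [0, 2]
ADD     -> [2]
PUSH -6 -> [2, -6]
MUL     -> [-12]
NEG     -> [12]
DUP     -> [12, 12]
SWAP    -> [12, 12]
MOD     -> [0]
PUSH 11 -> [0, 11]
DUP     -> [0, 11, 11]
STORE 1 -> [0, 11]
SUB     -> [-11]
PUSH 8  -> [-11, 8]
LOAD 1  -> [-11, 8, 11]
OVER    -> [-11, 8, 11, 8]
SUB     -> [-11, 8, 3]
GT      -> [-11, 1]
SWAP    -> [1, -11]
GT      -> [1]

1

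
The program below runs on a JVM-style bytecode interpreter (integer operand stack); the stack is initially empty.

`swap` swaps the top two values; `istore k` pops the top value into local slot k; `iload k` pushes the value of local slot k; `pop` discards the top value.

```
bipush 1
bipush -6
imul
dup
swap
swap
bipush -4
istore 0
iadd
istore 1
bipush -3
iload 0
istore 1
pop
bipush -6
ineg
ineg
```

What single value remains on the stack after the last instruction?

-6

bipush 1   1
bipush -6  1 -6
imul       -6
dup        -6 -6
swap       -6 -6
swap       -6 -6
bipush -4  -6 -6 -4
istore 0   -6 -6
iadd       -12
istore 1   (empty)
bipush -3  -3
iload 0    -3 -4
istore 1   -3
pop        (empty)
bipush -6  -6
ineg       6
ineg       -6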